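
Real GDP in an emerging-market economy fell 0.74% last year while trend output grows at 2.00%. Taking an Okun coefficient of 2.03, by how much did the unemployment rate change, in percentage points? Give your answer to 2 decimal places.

Growth-rate Okun's law: g_Y = g_Y* - β × Δu, so Δu = (g_Y* - g_Y)/β.
Δu = (2 + 0.74)/2.03 = 2.74/2.03 = 1.35 percentage points.

1.35 percentage points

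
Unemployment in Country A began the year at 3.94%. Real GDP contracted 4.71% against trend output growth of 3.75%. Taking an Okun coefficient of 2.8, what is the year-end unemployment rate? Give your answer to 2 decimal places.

6.96%

Growth-rate Okun's law: g_Y = g_Y* - β × Δu, so Δu = (g_Y* - g_Y)/β.
Δu = (3.75 + 4.71)/2.8 = 8.46/2.8 = 3.02 percentage points.
Year-end unemployment = 3.94 + 3.02 = 6.96%.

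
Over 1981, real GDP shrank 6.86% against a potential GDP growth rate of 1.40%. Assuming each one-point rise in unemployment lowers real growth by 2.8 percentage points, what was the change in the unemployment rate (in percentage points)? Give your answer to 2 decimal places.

2.95 percentage points

Growth-rate Okun's law: g_Y = g_Y* - β × Δu, so Δu = (g_Y* - g_Y)/β.
Δu = (1.4 + 6.86)/2.8 = 8.26/2.8 = 2.95 percentage points.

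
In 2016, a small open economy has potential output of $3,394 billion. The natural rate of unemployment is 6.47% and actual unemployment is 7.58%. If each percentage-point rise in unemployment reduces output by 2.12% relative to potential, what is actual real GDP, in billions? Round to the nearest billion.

$3,314 billion

Unemployment gap = 7.58 - 6.47 = 1.11 points, so the output gap is -2.12 × 1.11 = -2.3532%.
Actual GDP = 3394 × (1 - 2.3532/100) = 3394 × 0.976468 ≈ 3314 billion.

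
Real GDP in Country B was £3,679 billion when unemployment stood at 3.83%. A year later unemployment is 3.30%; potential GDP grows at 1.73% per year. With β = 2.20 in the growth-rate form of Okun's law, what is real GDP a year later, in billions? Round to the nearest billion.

Δu = 3.3 - 3.83 = -0.53 points.
Okun's law (growth form): g_Y = g_Y* - β × Δu = 1.73 - 2.20 × (-0.53) = 1.73 + 1.166 = 2.896%.
Real GDP in the next year = 3679 × (1 + 2.896/100) = 3679 × 1.02896 ≈ 3786 billion.

£3,786 billion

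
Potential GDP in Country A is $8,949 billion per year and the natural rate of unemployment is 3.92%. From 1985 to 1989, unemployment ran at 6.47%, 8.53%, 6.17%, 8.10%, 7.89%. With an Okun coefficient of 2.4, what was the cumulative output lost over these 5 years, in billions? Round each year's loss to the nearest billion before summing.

$3,772 billion

Year 1985: gap = -2.4 × (6.47 - 3.92) = -6.12%, loss ≈ 8949 × 6.12/100 ≈ 548.
Year 1986: gap = -2.4 × (8.53 - 3.92) = -11.064%, loss ≈ 8949 × 11.064/100 ≈ 990.
Year 1987: gap = -2.4 × (6.17 - 3.92) = -5.4%, loss ≈ 8949 × 5.4/100 ≈ 483.
Year 1988: gap = -2.4 × (8.1 - 3.92) = -10.032%, loss ≈ 8949 × 10.032/100 ≈ 898.
Year 1989: gap = -2.4 × (7.89 - 3.92) = -9.528%, loss ≈ 8949 × 9.528/100 ≈ 853.
Total lost output = 548 + 990 + 483 + 898 + 853 = 3772 billion.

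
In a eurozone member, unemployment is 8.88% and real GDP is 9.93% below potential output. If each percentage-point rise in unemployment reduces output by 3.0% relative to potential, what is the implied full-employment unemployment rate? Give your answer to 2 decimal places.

From Okun's law, u - u* = -(output gap)/β = -(-9.93)/3.0 = 3.31 points.
So u* = 8.88 - 3.31 = 5.57%.

5.57%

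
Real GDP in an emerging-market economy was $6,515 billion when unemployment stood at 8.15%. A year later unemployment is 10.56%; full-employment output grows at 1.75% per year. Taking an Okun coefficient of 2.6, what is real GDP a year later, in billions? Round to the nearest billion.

$6,221 billion

Δu = 10.56 - 8.15 = 2.41 points.
Okun's law (growth form): g_Y = g_Y* - β × Δu = 1.75 - 2.6 × (2.41) = 1.75 - 6.266 = -4.516%.
Real GDP in the next year = 6515 × (1 - 4.516/100) = 6515 × 0.95484 ≈ 6221 billion.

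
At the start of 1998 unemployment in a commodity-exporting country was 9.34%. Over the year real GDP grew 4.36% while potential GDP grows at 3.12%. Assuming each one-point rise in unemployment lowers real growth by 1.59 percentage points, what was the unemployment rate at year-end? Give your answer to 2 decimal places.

8.56%

Growth-rate Okun's law: g_Y = g_Y* - β × Δu, so Δu = (g_Y* - g_Y)/β.
Δu = (3.12 - 4.36)/1.59 = -1.24/1.59 = -0.78 percentage points.
Year-end unemployment = 9.34 - 0.78 = 8.56%.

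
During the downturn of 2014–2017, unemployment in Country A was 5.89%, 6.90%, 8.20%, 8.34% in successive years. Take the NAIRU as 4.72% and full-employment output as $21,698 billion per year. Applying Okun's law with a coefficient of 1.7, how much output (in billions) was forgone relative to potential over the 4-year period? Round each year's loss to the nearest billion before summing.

$3,855 billion

Year 2014: gap = -1.7 × (5.89 - 4.72) = -1.989%, loss ≈ 21698 × 1.989/100 ≈ 432.
Year 2015: gap = -1.7 × (6.9 - 4.72) = -3.706%, loss ≈ 21698 × 3.706/100 ≈ 804.
Year 2016: gap = -1.7 × (8.2 - 4.72) = -5.916%, loss ≈ 21698 × 5.916/100 ≈ 1284.
Year 2017: gap = -1.7 × (8.34 - 4.72) = -6.154%, loss ≈ 21698 × 6.154/100 ≈ 1335.
Total lost output = 432 + 804 + 1284 + 1335 = 3855 billion.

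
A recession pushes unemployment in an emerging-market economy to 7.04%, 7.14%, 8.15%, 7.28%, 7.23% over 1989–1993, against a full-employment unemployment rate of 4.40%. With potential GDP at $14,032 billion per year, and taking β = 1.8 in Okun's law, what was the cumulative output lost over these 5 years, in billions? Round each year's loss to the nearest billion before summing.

Year 1989: gap = -1.8 × (7.04 - 4.4) = -4.752%, loss ≈ 14032 × 4.752/100 ≈ 667.
Year 1990: gap = -1.8 × (7.14 - 4.4) = -4.932%, loss ≈ 14032 × 4.932/100 ≈ 692.
Year 1991: gap = -1.8 × (8.15 - 4.4) = -6.75%, loss ≈ 14032 × 6.75/100 ≈ 947.
Year 1992: gap = -1.8 × (7.28 - 4.4) = -5.184%, loss ≈ 14032 × 5.184/100 ≈ 727.
Year 1993: gap = -1.8 × (7.23 - 4.4) = -5.094%, loss ≈ 14032 × 5.094/100 ≈ 715.
Total lost output = 667 + 692 + 947 + 727 + 715 = 3748 billion.

$3,748 billion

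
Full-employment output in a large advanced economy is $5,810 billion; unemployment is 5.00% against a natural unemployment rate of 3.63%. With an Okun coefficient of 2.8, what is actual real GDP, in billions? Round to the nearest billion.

Unemployment gap = 5 - 3.63 = 1.37 points, so the output gap is -2.8 × 1.37 = -3.836%.
Actual GDP = 5810 × (1 - 3.836/100) = 5810 × 0.96164 ≈ 5587 billion.

$5,587 billion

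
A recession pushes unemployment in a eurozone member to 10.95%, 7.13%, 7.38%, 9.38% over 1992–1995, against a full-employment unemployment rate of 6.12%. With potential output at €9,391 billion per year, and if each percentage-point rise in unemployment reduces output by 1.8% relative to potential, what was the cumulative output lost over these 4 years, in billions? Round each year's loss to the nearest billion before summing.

Year 1992: gap = -1.8 × (10.95 - 6.12) = -8.694%, loss ≈ 9391 × 8.694/100 ≈ 816.
Year 1993: gap = -1.8 × (7.13 - 6.12) = -1.818%, loss ≈ 9391 × 1.818/100 ≈ 171.
Year 1994: gap = -1.8 × (7.38 - 6.12) = -2.268%, loss ≈ 9391 × 2.268/100 ≈ 213.
Year 1995: gap = -1.8 × (9.38 - 6.12) = -5.868%, loss ≈ 9391 × 5.868/100 ≈ 551.
Total lost output = 816 + 171 + 213 + 551 = 1751 billion.

€1,751 billion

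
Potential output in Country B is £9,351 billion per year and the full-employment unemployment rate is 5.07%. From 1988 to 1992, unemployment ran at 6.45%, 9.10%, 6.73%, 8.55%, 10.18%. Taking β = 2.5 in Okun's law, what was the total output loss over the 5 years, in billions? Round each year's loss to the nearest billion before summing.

Year 1988: gap = -2.5 × (6.45 - 5.07) = -3.45%, loss ≈ 9351 × 3.45/100 ≈ 323.
Year 1989: gap = -2.5 × (9.1 - 5.07) = -10.075%, loss ≈ 9351 × 10.075/100 ≈ 942.
Year 1990: gap = -2.5 × (6.73 - 5.07) = -4.15%, loss ≈ 9351 × 4.15/100 ≈ 388.
Year 1991: gap = -2.5 × (8.55 - 5.07) = -8.7%, loss ≈ 9351 × 8.7/100 ≈ 814.
Year 1992: gap = -2.5 × (10.18 - 5.07) = -12.775%, loss ≈ 9351 × 12.775/100 ≈ 1195.
Total lost output = 323 + 942 + 388 + 814 + 1195 = 3662 billion.

£3,662 billion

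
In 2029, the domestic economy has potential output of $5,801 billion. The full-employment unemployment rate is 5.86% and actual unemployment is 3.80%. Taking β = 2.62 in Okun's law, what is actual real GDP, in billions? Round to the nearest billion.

Unemployment gap = 3.8 - 5.86 = -2.06 points, so the output gap is -2.62 × (-2.06) = 5.3972%.
Actual GDP = 5801 × (1 + 5.3972/100) = 5801 × 1.053972 ≈ 6114 billion.

$6,114 billion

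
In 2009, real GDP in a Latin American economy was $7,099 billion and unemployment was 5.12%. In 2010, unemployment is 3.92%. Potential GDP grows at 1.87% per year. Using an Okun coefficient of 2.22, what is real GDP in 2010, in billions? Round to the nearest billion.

Δu = 3.92 - 5.12 = -1.2 points.
Okun's law (growth form): g_Y = g_Y* - β × Δu = 1.87 - 2.22 × (-1.20) = 1.87 + 2.664 = 4.534%.
Real GDP in the next year = 7099 × (1 + 4.534/100) = 7099 × 1.04534 ≈ 7421 billion.

$7,421 billion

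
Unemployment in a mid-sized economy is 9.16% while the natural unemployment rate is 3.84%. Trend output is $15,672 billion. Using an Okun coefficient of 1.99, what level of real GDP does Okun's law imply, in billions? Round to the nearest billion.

Unemployment gap = 9.16 - 3.84 = 5.32 points, so the output gap is -1.99 × 5.32 = -10.5868%.
Actual GDP = 15672 × (1 - 10.5868/100) = 15672 × 0.894132 ≈ 14013 billion.

$14,013 billion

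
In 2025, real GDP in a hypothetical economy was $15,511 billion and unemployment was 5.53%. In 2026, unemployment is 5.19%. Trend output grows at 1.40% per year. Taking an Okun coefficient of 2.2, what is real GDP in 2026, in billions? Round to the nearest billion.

Δu = 5.19 - 5.53 = -0.34 points.
Okun's law (growth form): g_Y = g_Y* - β × Δu = 1.40 - 2.2 × (-0.34) = 1.4 + 0.748 = 2.148%.
Real GDP in the next year = 15511 × (1 + 2.148/100) = 15511 × 1.02148 ≈ 15844 billion.

$15,844 billion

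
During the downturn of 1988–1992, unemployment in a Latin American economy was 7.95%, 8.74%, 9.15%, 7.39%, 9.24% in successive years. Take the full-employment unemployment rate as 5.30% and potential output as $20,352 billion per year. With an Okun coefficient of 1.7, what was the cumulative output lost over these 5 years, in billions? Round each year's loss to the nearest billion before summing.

$5,525 billion

Year 1988: gap = -1.7 × (7.95 - 5.3) = -4.505%, loss ≈ 20352 × 4.505/100 ≈ 917.
Year 1989: gap = -1.7 × (8.74 - 5.3) = -5.848%, loss ≈ 20352 × 5.848/100 ≈ 1190.
Year 1990: gap = -1.7 × (9.15 - 5.3) = -6.545%, loss ≈ 20352 × 6.545/100 ≈ 1332.
Year 1991: gap = -1.7 × (7.39 - 5.3) = -3.553%, loss ≈ 20352 × 3.553/100 ≈ 723.
Year 1992: gap = -1.7 × (9.24 - 5.3) = -6.698%, loss ≈ 20352 × 6.698/100 ≈ 1363.
Total lost output = 917 + 1190 + 1332 + 723 + 1363 = 5525 billion.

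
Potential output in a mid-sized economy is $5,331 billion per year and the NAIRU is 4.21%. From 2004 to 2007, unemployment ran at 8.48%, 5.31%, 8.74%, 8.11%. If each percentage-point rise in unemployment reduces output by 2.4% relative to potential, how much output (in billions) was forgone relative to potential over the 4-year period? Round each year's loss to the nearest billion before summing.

$1,766 billion

Year 2004: gap = -2.4 × (8.48 - 4.21) = -10.248%, loss ≈ 5331 × 10.248/100 ≈ 546.
Year 2005: gap = -2.4 × (5.31 - 4.21) = -2.64%, loss ≈ 5331 × 2.64/100 ≈ 141.
Year 2006: gap = -2.4 × (8.74 - 4.21) = -10.872%, loss ≈ 5331 × 10.872/100 ≈ 580.
Year 2007: gap = -2.4 × (8.11 - 4.21) = -9.36%, loss ≈ 5331 × 9.36/100 ≈ 499.
Total lost output = 546 + 141 + 580 + 499 = 1766 billion.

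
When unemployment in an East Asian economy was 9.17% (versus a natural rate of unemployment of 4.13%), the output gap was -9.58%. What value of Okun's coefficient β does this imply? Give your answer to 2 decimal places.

Okun's law: output gap = -β × (u - u*).
-9.58 = -β × (9.17 - 4.13) = -β × 5.04, so β = 9.58/5.04 = 1.90.

β ≈ 1.90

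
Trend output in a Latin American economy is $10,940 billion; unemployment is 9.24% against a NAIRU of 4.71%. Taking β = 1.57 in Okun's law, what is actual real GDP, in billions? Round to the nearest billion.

Unemployment gap = 9.24 - 4.71 = 4.53 points, so the output gap is -1.57 × 4.53 = -7.1121%.
Actual GDP = 10940 × (1 - 7.1121/100) = 10940 × 0.928879 ≈ 10162 billion.

$10,162 billion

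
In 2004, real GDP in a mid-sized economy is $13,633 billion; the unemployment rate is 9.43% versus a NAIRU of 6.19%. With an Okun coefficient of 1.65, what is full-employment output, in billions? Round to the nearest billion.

$14,403 billion

Unemployment gap = 9.43 - 6.19 = 3.24 points, so output gap = -1.65 × 3.24 = -5.346%.
Since Y = Y* × (1 + gap/100), Y* = 13633/0.94654 ≈ 14403 billion.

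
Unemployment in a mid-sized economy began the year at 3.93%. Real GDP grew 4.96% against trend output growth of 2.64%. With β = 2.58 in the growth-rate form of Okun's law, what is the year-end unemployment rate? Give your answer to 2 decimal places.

3.03%

Growth-rate Okun's law: g_Y = g_Y* - β × Δu, so Δu = (g_Y* - g_Y)/β.
Δu = (2.64 - 4.96)/2.58 = -2.32/2.58 = -0.90 percentage points.
Year-end unemployment = 3.93 - 0.9 = 3.03%.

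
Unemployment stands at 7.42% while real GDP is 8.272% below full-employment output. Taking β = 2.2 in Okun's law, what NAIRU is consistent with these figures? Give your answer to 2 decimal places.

3.66%

From Okun's law, u - u* = -(output gap)/β = -(-8.272)/2.2 = 3.76 points.
So u* = 7.42 - 3.76 = 3.66%.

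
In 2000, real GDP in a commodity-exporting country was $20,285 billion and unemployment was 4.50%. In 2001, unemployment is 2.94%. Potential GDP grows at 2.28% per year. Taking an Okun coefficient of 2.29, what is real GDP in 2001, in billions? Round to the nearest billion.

$21,472 billion

Δu = 2.94 - 4.5 = -1.56 points.
Okun's law (growth form): g_Y = g_Y* - β × Δu = 2.28 - 2.29 × (-1.56) = 2.28 + 3.5724 = 5.8524%.
Real GDP in the next year = 20285 × (1 + 5.8524/100) = 20285 × 1.058524 ≈ 21472 billion.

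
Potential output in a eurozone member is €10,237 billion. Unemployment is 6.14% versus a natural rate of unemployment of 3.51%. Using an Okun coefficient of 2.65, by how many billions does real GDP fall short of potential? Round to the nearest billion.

€713 billion

Output gap = -2.65 × (6.14 - 3.51) = -2.65 × 2.63 = -6.9695%.
Actual GDP ≈ 10237 × 0.930305 ≈ 9524 billion, so the shortfall is 10237 - 9524 = 713 billion.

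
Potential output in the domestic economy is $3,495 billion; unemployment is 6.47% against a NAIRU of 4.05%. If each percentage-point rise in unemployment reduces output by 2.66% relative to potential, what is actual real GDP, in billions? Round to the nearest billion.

Unemployment gap = 6.47 - 4.05 = 2.42 points, so the output gap is -2.66 × 2.42 = -6.4372%.
Actual GDP = 3495 × (1 - 6.4372/100) = 3495 × 0.935628 ≈ 3270 billion.

$3,270 billion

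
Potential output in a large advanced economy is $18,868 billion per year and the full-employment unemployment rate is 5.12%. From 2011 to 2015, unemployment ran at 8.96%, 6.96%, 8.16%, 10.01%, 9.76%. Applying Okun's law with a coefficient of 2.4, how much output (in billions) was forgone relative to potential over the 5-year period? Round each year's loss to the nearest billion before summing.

Year 2011: gap = -2.4 × (8.96 - 5.12) = -9.216%, loss ≈ 18868 × 9.216/100 ≈ 1739.
Year 2012: gap = -2.4 × (6.96 - 5.12) = -4.416%, loss ≈ 18868 × 4.416/100 ≈ 833.
Year 2013: gap = -2.4 × (8.16 - 5.12) = -7.296%, loss ≈ 18868 × 7.296/100 ≈ 1377.
Year 2014: gap = -2.4 × (10.01 - 5.12) = -11.736%, loss ≈ 18868 × 11.736/100 ≈ 2214.
Year 2015: gap = -2.4 × (9.76 - 5.12) = -11.136%, loss ≈ 18868 × 11.136/100 ≈ 2101.
Total lost output = 1739 + 833 + 1377 + 2214 + 2101 = 8264 billion.

$8,264 billion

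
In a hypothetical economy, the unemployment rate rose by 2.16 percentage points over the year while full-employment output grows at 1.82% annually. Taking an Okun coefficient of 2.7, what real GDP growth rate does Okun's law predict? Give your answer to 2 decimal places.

-4.01%

Growth-rate Okun's law: g_Y = g_Y* - β × Δu.
g_Y = 1.82 - 2.7 × (2.16) = 1.82 - 5.832 = -4.012%, i.e. -4.01% to 2 d.p.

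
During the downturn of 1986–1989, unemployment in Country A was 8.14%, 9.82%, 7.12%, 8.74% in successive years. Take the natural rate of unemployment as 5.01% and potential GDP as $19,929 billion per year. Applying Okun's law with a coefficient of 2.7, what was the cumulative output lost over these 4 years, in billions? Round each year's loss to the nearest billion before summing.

Year 1986: gap = -2.7 × (8.14 - 5.01) = -8.451%, loss ≈ 19929 × 8.451/100 ≈ 1684.
Year 1987: gap = -2.7 × (9.82 - 5.01) = -12.987%, loss ≈ 19929 × 12.987/100 ≈ 2588.
Year 1988: gap = -2.7 × (7.12 - 5.01) = -5.697%, loss ≈ 19929 × 5.697/100 ≈ 1135.
Year 1989: gap = -2.7 × (8.74 - 5.01) = -10.071%, loss ≈ 19929 × 10.071/100 ≈ 2007.
Total lost output = 1684 + 2588 + 1135 + 2007 = 7414 billion.

$7,414 billion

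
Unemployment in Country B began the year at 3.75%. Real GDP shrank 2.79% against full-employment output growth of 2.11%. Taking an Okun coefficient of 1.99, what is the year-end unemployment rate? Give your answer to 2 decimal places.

Growth-rate Okun's law: g_Y = g_Y* - β × Δu, so Δu = (g_Y* - g_Y)/β.
Δu = (2.11 + 2.79)/1.99 = 4.9/1.99 = 2.46 percentage points.
Year-end unemployment = 3.75 + 2.46 = 6.21%.

6.21%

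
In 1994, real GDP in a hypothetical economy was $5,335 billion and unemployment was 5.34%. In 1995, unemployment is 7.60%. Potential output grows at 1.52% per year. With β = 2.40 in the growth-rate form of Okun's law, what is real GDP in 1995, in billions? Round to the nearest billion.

$5,127 billion

Δu = 7.6 - 5.34 = 2.26 points.
Okun's law (growth form): g_Y = g_Y* - β × Δu = 1.52 - 2.40 × (2.26) = 1.52 - 5.424 = -3.904%.
Real GDP in the next year = 5335 × (1 - 3.904/100) = 5335 × 0.96096 ≈ 5127 billion.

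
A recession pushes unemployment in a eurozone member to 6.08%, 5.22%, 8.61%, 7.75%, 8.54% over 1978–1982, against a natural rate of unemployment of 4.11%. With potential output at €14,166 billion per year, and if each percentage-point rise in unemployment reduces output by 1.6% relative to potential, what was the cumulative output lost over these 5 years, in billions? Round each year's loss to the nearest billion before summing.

€3,548 billion

Year 1978: gap = -1.6 × (6.08 - 4.11) = -3.152%, loss ≈ 14166 × 3.152/100 ≈ 447.
Year 1979: gap = -1.6 × (5.22 - 4.11) = -1.776%, loss ≈ 14166 × 1.776/100 ≈ 252.
Year 1980: gap = -1.6 × (8.61 - 4.11) = -7.2%, loss ≈ 14166 × 7.2/100 ≈ 1020.
Year 1981: gap = -1.6 × (7.75 - 4.11) = -5.824%, loss ≈ 14166 × 5.824/100 ≈ 825.
Year 1982: gap = -1.6 × (8.54 - 4.11) = -7.088%, loss ≈ 14166 × 7.088/100 ≈ 1004.
Total lost output = 447 + 252 + 1020 + 825 + 1004 = 3548 billion.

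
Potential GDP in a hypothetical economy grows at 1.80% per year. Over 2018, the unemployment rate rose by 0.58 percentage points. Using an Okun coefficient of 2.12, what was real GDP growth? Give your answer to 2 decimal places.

Growth-rate Okun's law: g_Y = g_Y* - β × Δu.
g_Y = 1.80 - 2.12 × (0.58) = 1.8 - 1.2296 = 0.5704%, i.e. 0.57% to 2 d.p.

0.57%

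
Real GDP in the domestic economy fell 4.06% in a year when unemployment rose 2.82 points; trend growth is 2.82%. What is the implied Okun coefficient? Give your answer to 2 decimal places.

Growth form: g_Y = g_Y* - β × Δu, so β = (g_Y* - g_Y)/Δu.
β = (2.82 + 4.06)/2.82 = 6.88/2.82 = 2.44.

β ≈ 2.44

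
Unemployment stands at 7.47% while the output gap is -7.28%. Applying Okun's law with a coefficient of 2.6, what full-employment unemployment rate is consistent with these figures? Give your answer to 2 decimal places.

4.67%

From Okun's law, u - u* = -(output gap)/β = -(-7.28)/2.6 = 2.8 points.
So u* = 7.47 - 2.8 = 4.67%.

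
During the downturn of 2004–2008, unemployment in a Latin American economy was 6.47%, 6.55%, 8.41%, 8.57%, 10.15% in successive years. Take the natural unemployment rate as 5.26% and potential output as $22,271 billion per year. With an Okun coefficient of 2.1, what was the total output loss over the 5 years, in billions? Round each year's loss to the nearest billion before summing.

$6,477 billion

Year 2004: gap = -2.1 × (6.47 - 5.26) = -2.541%, loss ≈ 22271 × 2.541/100 ≈ 566.
Year 2005: gap = -2.1 × (6.55 - 5.26) = -2.709%, loss ≈ 22271 × 2.709/100 ≈ 603.
Year 2006: gap = -2.1 × (8.41 - 5.26) = -6.615%, loss ≈ 22271 × 6.615/100 ≈ 1473.
Year 2007: gap = -2.1 × (8.57 - 5.26) = -6.951%, loss ≈ 22271 × 6.951/100 ≈ 1548.
Year 2008: gap = -2.1 × (10.15 - 5.26) = -10.269%, loss ≈ 22271 × 10.269/100 ≈ 2287.
Total lost output = 566 + 603 + 1473 + 1548 + 2287 = 6477 billion.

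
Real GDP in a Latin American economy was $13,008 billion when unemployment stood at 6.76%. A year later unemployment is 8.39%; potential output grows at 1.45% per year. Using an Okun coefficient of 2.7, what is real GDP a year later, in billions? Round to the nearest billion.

$12,624 billion

Δu = 8.39 - 6.76 = 1.63 points.
Okun's law (growth form): g_Y = g_Y* - β × Δu = 1.45 - 2.7 × (1.63) = 1.45 - 4.401 = -2.951%.
Real GDP in the next year = 13008 × (1 - 2.951/100) = 13008 × 0.97049 ≈ 12624 billion.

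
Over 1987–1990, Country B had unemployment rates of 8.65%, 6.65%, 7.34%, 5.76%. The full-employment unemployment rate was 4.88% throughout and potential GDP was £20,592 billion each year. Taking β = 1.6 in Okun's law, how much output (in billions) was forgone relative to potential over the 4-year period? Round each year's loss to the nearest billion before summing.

£2,926 billion

Year 1987: gap = -1.6 × (8.65 - 4.88) = -6.032%, loss ≈ 20592 × 6.032/100 ≈ 1242.
Year 1988: gap = -1.6 × (6.65 - 4.88) = -2.832%, loss ≈ 20592 × 2.832/100 ≈ 583.
Year 1989: gap = -1.6 × (7.34 - 4.88) = -3.936%, loss ≈ 20592 × 3.936/100 ≈ 811.
Year 1990: gap = -1.6 × (5.76 - 4.88) = -1.408%, loss ≈ 20592 × 1.408/100 ≈ 290.
Total lost output = 1242 + 583 + 811 + 290 = 2926 billion.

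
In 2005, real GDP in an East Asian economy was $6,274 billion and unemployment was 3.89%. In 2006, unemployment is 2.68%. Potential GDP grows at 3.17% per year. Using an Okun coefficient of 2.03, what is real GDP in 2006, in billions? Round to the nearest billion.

$6,627 billion

Δu = 2.68 - 3.89 = -1.21 points.
Okun's law (growth form): g_Y = g_Y* - β × Δu = 3.17 - 2.03 × (-1.21) = 3.17 + 2.4563 = 5.6263%.
Real GDP in the next year = 6274 × (1 + 5.6263/100) = 6274 × 1.056263 ≈ 6627 billion.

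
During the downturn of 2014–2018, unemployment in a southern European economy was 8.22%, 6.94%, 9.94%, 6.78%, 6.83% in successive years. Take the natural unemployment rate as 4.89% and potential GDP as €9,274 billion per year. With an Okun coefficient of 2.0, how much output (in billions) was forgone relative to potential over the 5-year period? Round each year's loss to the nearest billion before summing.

€2,646 billion

Year 2014: gap = -2.0 × (8.22 - 4.89) = -6.66%, loss ≈ 9274 × 6.66/100 ≈ 618.
Year 2015: gap = -2.0 × (6.94 - 4.89) = -4.1%, loss ≈ 9274 × 4.1/100 ≈ 380.
Year 2016: gap = -2.0 × (9.94 - 4.89) = -10.1%, loss ≈ 9274 × 10.1/100 ≈ 937.
Year 2017: gap = -2.0 × (6.78 - 4.89) = -3.78%, loss ≈ 9274 × 3.78/100 ≈ 351.
Year 2018: gap = -2.0 × (6.83 - 4.89) = -3.88%, loss ≈ 9274 × 3.88/100 ≈ 360.
Total lost output = 618 + 380 + 937 + 351 + 360 = 2646 billion.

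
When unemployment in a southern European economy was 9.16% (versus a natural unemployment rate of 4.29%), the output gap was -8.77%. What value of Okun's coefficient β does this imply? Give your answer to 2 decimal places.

β ≈ 1.80

Okun's law: output gap = -β × (u - u*).
-8.77 = -β × (9.16 - 4.29) = -β × 4.87, so β = 8.77/4.87 = 1.80.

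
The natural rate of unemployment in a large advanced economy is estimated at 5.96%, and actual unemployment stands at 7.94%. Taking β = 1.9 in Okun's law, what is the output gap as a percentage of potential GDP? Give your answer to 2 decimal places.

The unemployment gap is 7.94 - 5.96 = 1.98 percentage points.
Okun's law gives an output gap of -1.9 × 1.98 = -3.762%, i.e. 3.76% below potential.

-3.76%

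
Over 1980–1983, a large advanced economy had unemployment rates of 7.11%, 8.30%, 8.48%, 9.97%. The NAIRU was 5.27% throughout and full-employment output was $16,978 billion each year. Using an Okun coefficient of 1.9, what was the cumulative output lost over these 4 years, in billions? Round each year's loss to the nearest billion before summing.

Year 1980: gap = -1.9 × (7.11 - 5.27) = -3.496%, loss ≈ 16978 × 3.496/100 ≈ 594.
Year 1981: gap = -1.9 × (8.3 - 5.27) = -5.757%, loss ≈ 16978 × 5.757/100 ≈ 977.
Year 1982: gap = -1.9 × (8.48 - 5.27) = -6.099%, loss ≈ 16978 × 6.099/100 ≈ 1035.
Year 1983: gap = -1.9 × (9.97 - 5.27) = -8.93%, loss ≈ 16978 × 8.93/100 ≈ 1516.
Total lost output = 594 + 977 + 1035 + 1516 = 4122 billion.

$4,122 billion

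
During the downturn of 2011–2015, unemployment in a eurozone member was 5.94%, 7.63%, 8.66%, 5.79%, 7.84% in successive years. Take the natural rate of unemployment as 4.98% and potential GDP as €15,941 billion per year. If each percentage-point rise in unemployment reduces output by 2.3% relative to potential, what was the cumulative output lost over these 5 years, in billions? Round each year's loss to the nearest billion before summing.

€4,019 billion

Year 2011: gap = -2.3 × (5.94 - 4.98) = -2.208%, loss ≈ 15941 × 2.208/100 ≈ 352.
Year 2012: gap = -2.3 × (7.63 - 4.98) = -6.095%, loss ≈ 15941 × 6.095/100 ≈ 972.
Year 2013: gap = -2.3 × (8.66 - 4.98) = -8.464%, loss ≈ 15941 × 8.464/100 ≈ 1349.
Year 2014: gap = -2.3 × (5.79 - 4.98) = -1.863%, loss ≈ 15941 × 1.863/100 ≈ 297.
Year 2015: gap = -2.3 × (7.84 - 4.98) = -6.578%, loss ≈ 15941 × 6.578/100 ≈ 1049.
Total lost output = 352 + 972 + 1349 + 297 + 1049 = 4019 billion.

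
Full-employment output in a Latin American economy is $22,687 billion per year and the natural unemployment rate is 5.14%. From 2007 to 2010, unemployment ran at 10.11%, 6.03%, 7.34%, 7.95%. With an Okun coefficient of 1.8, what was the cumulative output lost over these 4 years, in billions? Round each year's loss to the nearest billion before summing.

$4,439 billion

Year 2007: gap = -1.8 × (10.11 - 5.14) = -8.946%, loss ≈ 22687 × 8.946/100 ≈ 2030.
Year 2008: gap = -1.8 × (6.03 - 5.14) = -1.602%, loss ≈ 22687 × 1.602/100 ≈ 363.
Year 2009: gap = -1.8 × (7.34 - 5.14) = -3.96%, loss ≈ 22687 × 3.96/100 ≈ 898.
Year 2010: gap = -1.8 × (7.95 - 5.14) = -5.058%, loss ≈ 22687 × 5.058/100 ≈ 1148.
Total lost output = 2030 + 363 + 898 + 1148 = 4439 billion.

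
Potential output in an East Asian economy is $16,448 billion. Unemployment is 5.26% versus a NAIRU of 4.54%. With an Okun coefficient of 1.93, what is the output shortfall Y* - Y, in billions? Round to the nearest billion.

$229 billion

Output gap = -1.93 × (5.26 - 4.54) = -1.93 × 0.72 = -1.3896%.
Actual GDP ≈ 16448 × 0.986104 ≈ 16219 billion, so the shortfall is 16448 - 16219 = 229 billion.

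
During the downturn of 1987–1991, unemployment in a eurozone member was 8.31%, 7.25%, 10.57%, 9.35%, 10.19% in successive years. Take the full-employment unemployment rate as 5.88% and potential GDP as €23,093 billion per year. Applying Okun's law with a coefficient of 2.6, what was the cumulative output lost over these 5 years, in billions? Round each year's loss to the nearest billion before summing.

Year 1987: gap = -2.6 × (8.31 - 5.88) = -6.318%, loss ≈ 23093 × 6.318/100 ≈ 1459.
Year 1988: gap = -2.6 × (7.25 - 5.88) = -3.562%, loss ≈ 23093 × 3.562/100 ≈ 823.
Year 1989: gap = -2.6 × (10.57 - 5.88) = -12.194%, loss ≈ 23093 × 12.194/100 ≈ 2816.
Year 1990: gap = -2.6 × (9.35 - 5.88) = -9.022%, loss ≈ 23093 × 9.022/100 ≈ 2083.
Year 1991: gap = -2.6 × (10.19 - 5.88) = -11.206%, loss ≈ 23093 × 11.206/100 ≈ 2588.
Total lost output = 1459 + 823 + 2816 + 2083 + 2588 = 9769 billion.

€9,769 billion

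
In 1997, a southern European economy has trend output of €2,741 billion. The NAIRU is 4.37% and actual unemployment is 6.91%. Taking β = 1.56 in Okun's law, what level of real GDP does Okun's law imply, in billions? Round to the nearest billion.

€2,632 billion

Unemployment gap = 6.91 - 4.37 = 2.54 points, so the output gap is -1.56 × 2.54 = -3.9624%.
Actual GDP = 2741 × (1 - 3.9624/100) = 2741 × 0.960376 ≈ 2632 billion.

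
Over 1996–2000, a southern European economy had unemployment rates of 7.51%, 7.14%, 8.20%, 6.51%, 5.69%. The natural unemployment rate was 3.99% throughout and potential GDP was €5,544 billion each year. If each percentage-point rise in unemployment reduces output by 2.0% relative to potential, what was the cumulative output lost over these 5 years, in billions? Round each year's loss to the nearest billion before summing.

Year 1996: gap = -2.0 × (7.51 - 3.99) = -7.04%, loss ≈ 5544 × 7.04/100 ≈ 390.
Year 1997: gap = -2.0 × (7.14 - 3.99) = -6.3%, loss ≈ 5544 × 6.3/100 ≈ 349.
Year 1998: gap = -2.0 × (8.2 - 3.99) = -8.42%, loss ≈ 5544 × 8.42/100 ≈ 467.
Year 1999: gap = -2.0 × (6.51 - 3.99) = -5.04%, loss ≈ 5544 × 5.04/100 ≈ 279.
Year 2000: gap = -2.0 × (5.69 - 3.99) = -3.4%, loss ≈ 5544 × 3.4/100 ≈ 188.
Total lost output = 390 + 349 + 467 + 279 + 188 = 1673 billion.

€1,673 billion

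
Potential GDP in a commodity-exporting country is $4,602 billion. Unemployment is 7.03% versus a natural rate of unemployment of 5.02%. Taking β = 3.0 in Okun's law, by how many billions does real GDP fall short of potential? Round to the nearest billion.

Output gap = -3.0 × (7.03 - 5.02) = -3 × 2.01 = -6.03%.
Actual GDP ≈ 4602 × 0.9397 ≈ 4324 billion, so the shortfall is 4602 - 4324 = 278 billion.

$278 billion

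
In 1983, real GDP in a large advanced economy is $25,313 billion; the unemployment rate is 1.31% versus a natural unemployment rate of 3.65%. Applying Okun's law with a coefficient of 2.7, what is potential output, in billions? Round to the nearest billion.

$23,809 billion

Unemployment gap = 1.31 - 3.65 = -2.34 points, so output gap = -2.7 × (-2.34) = 6.318%.
Since Y = Y* × (1 + gap/100), Y* = 25313/1.06318 ≈ 23809 billion.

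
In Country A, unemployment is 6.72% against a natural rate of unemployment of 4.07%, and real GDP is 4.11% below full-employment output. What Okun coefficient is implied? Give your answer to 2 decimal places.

Okun's law: output gap = -β × (u - u*).
-4.11 = -β × (6.72 - 4.07) = -β × 2.65, so β = 4.11/2.65 = 1.55.

β ≈ 1.55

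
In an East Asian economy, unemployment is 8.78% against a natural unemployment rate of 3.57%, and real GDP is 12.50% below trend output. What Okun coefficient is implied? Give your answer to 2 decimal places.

Okun's law: output gap = -β × (u - u*).
-12.50 = -β × (8.78 - 3.57) = -β × 5.21, so β = 12.5/5.21 = 2.40.

β ≈ 2.40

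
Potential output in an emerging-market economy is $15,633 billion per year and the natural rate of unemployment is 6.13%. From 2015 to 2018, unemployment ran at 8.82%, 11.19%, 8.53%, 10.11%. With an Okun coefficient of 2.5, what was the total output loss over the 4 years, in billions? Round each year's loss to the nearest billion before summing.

$5,522 billion

Year 2015: gap = -2.5 × (8.82 - 6.13) = -6.725%, loss ≈ 15633 × 6.725/100 ≈ 1051.
Year 2016: gap = -2.5 × (11.19 - 6.13) = -12.65%, loss ≈ 15633 × 12.65/100 ≈ 1978.
Year 2017: gap = -2.5 × (8.53 - 6.13) = -6%, loss ≈ 15633 × 6/100 ≈ 938.
Year 2018: gap = -2.5 × (10.11 - 6.13) = -9.95%, loss ≈ 15633 × 9.95/100 ≈ 1555.
Total lost output = 1051 + 1978 + 938 + 1555 = 5522 billion.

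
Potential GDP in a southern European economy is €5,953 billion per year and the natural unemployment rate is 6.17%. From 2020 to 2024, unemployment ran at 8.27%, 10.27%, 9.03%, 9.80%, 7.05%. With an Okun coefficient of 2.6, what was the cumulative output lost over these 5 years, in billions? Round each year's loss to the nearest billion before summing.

€2,101 billion

Year 2020: gap = -2.6 × (8.27 - 6.17) = -5.46%, loss ≈ 5953 × 5.46/100 ≈ 325.
Year 2021: gap = -2.6 × (10.27 - 6.17) = -10.66%, loss ≈ 5953 × 10.66/100 ≈ 635.
Year 2022: gap = -2.6 × (9.03 - 6.17) = -7.436%, loss ≈ 5953 × 7.436/100 ≈ 443.
Year 2023: gap = -2.6 × (9.8 - 6.17) = -9.438%, loss ≈ 5953 × 9.438/100 ≈ 562.
Year 2024: gap = -2.6 × (7.05 - 6.17) = -2.288%, loss ≈ 5953 × 2.288/100 ≈ 136.
Total lost output = 325 + 635 + 443 + 562 + 136 = 2101 billion.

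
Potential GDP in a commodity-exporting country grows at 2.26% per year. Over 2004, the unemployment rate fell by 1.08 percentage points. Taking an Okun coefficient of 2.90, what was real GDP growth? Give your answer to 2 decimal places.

5.39%

Growth-rate Okun's law: g_Y = g_Y* - β × Δu.
g_Y = 2.26 - 2.90 × (-1.08) = 2.26 + 3.132 = 5.392%, i.e. 5.39% to 2 d.p.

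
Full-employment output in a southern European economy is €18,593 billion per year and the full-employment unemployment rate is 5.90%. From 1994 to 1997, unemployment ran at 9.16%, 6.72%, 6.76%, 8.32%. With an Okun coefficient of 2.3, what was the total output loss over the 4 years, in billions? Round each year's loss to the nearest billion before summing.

€3,148 billion

Year 1994: gap = -2.3 × (9.16 - 5.9) = -7.498%, loss ≈ 18593 × 7.498/100 ≈ 1394.
Year 1995: gap = -2.3 × (6.72 - 5.9) = -1.886%, loss ≈ 18593 × 1.886/100 ≈ 351.
Year 1996: gap = -2.3 × (6.76 - 5.9) = -1.978%, loss ≈ 18593 × 1.978/100 ≈ 368.
Year 1997: gap = -2.3 × (8.32 - 5.9) = -5.566%, loss ≈ 18593 × 5.566/100 ≈ 1035.
Total lost output = 1394 + 351 + 368 + 1035 = 3148 billion.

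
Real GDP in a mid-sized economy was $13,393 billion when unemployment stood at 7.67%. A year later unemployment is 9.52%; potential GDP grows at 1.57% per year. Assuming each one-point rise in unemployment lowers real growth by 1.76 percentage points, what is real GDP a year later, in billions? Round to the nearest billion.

Δu = 9.52 - 7.67 = 1.85 points.
Okun's law (growth form): g_Y = g_Y* - β × Δu = 1.57 - 1.76 × (1.85) = 1.57 - 3.256 = -1.686%.
Real GDP in the next year = 13393 × (1 - 1.686/100) = 13393 × 0.98314 ≈ 13167 billion.

$13,167 billion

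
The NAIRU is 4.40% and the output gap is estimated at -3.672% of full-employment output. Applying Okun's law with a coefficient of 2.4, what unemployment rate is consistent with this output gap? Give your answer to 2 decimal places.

From Okun's law, u - u* = -(output gap)/β = -(-3.672)/2.4 = 1.53 points.
So u = 4.4 + 1.53 = 5.93%.

5.93%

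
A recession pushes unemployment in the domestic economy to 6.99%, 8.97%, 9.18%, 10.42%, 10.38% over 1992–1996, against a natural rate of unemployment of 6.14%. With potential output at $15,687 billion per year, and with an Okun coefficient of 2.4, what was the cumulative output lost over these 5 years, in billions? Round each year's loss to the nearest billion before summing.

$5,737 billion

Year 1992: gap = -2.4 × (6.99 - 6.14) = -2.04%, loss ≈ 15687 × 2.04/100 ≈ 320.
Year 1993: gap = -2.4 × (8.97 - 6.14) = -6.792%, loss ≈ 15687 × 6.792/100 ≈ 1065.
Year 1994: gap = -2.4 × (9.18 - 6.14) = -7.296%, loss ≈ 15687 × 7.296/100 ≈ 1145.
Year 1995: gap = -2.4 × (10.42 - 6.14) = -10.272%, loss ≈ 15687 × 10.272/100 ≈ 1611.
Year 1996: gap = -2.4 × (10.38 - 6.14) = -10.176%, loss ≈ 15687 × 10.176/100 ≈ 1596.
Total lost output = 320 + 1065 + 1145 + 1611 + 1596 = 5737 billion.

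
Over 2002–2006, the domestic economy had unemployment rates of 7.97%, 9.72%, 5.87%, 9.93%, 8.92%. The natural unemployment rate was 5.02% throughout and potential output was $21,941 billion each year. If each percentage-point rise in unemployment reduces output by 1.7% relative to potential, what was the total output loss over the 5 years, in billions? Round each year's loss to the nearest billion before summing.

Year 2002: gap = -1.7 × (7.97 - 5.02) = -5.015%, loss ≈ 21941 × 5.015/100 ≈ 1100.
Year 2003: gap = -1.7 × (9.72 - 5.02) = -7.99%, loss ≈ 21941 × 7.99/100 ≈ 1753.
Year 2004: gap = -1.7 × (5.87 - 5.02) = -1.445%, loss ≈ 21941 × 1.445/100 ≈ 317.
Year 2005: gap = -1.7 × (9.93 - 5.02) = -8.347%, loss ≈ 21941 × 8.347/100 ≈ 1831.
Year 2006: gap = -1.7 × (8.92 - 5.02) = -6.63%, loss ≈ 21941 × 6.63/100 ≈ 1455.
Total lost output = 1100 + 1753 + 317 + 1831 + 1455 = 6456 billion.

$6,456 billion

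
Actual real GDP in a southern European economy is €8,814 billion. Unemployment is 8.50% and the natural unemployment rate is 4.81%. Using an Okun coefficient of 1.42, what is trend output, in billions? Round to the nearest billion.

€9,301 billion

Unemployment gap = 8.5 - 4.81 = 3.69 points, so output gap = -1.42 × 3.69 = -5.2398%.
Since Y = Y* × (1 + gap/100), Y* = 8814/0.947602 ≈ 9301 billion.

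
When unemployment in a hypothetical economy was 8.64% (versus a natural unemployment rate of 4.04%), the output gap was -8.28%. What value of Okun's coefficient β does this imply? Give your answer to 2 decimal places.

Okun's law: output gap = -β × (u - u*).
-8.28 = -β × (8.64 - 4.04) = -β × 4.6, so β = 8.28/4.6 = 1.80.

β ≈ 1.80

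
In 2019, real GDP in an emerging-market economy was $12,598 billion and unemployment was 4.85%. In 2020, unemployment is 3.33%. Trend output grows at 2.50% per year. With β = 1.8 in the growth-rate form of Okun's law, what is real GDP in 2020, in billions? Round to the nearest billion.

$13,258 billion

Δu = 3.33 - 4.85 = -1.52 points.
Okun's law (growth form): g_Y = g_Y* - β × Δu = 2.50 - 1.8 × (-1.52) = 2.5 + 2.736 = 5.236%.
Real GDP in the next year = 12598 × (1 + 5.236/100) = 12598 × 1.05236 ≈ 13258 billion.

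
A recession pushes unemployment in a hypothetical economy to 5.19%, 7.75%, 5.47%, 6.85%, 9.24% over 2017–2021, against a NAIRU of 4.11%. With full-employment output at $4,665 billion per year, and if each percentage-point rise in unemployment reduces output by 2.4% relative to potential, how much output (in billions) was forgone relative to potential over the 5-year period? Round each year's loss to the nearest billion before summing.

Year 2017: gap = -2.4 × (5.19 - 4.11) = -2.592%, loss ≈ 4665 × 2.592/100 ≈ 121.
Year 2018: gap = -2.4 × (7.75 - 4.11) = -8.736%, loss ≈ 4665 × 8.736/100 ≈ 408.
Year 2019: gap = -2.4 × (5.47 - 4.11) = -3.264%, loss ≈ 4665 × 3.264/100 ≈ 152.
Year 2020: gap = -2.4 × (6.85 - 4.11) = -6.576%, loss ≈ 4665 × 6.576/100 ≈ 307.
Year 2021: gap = -2.4 × (9.24 - 4.11) = -12.312%, loss ≈ 4665 × 12.312/100 ≈ 574.
Total lost output = 121 + 408 + 152 + 307 + 574 = 1562 billion.

$1,562 billion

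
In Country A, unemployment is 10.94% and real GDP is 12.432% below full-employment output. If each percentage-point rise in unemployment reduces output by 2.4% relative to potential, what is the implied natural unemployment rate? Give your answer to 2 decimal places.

5.76%

From Okun's law, u - u* = -(output gap)/β = -(-12.432)/2.4 = 5.18 points.
So u* = 10.94 - 5.18 = 5.76%.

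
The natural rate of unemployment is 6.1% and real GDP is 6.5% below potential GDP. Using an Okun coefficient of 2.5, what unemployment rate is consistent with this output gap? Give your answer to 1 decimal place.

From Okun's law, u - u* = -(output gap)/β = -(-6.5)/2.5 = 2.6 points.
So u = 6.1 + 2.6 = 8.7%.

8.7%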